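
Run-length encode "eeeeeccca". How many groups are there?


Input: eeeeeccca
Scanning for consecutive runs:
  Group 1: 'e' x 5 (positions 0-4)
  Group 2: 'c' x 3 (positions 5-7)
  Group 3: 'a' x 1 (positions 8-8)
Total groups: 3

3


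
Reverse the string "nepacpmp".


Input: nepacpmp
Reading characters right to left:
  Position 7: 'p'
  Position 6: 'm'
  Position 5: 'p'
  Position 4: 'c'
  Position 3: 'a'
  Position 2: 'p'
  Position 1: 'e'
  Position 0: 'n'
Reversed: pmpcapen

pmpcapen


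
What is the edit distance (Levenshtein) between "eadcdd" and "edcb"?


Computing edit distance: "eadcdd" -> "edcb"
DP table:
           e    d    c    b
      0    1    2    3    4
  e   1    0    1    2    3
  a   2    1    1    2    3
  d   3    2    1    2    3
  c   4    3    2    1    2
  d   5    4    3    2    2
  d   6    5    4    3    3
Edit distance = dp[6][4] = 3

3


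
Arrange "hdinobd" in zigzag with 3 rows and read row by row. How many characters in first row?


Zigzag "hdinobd" into 3 rows:
Placing characters:
  'h' => row 0
  'd' => row 1
  'i' => row 2
  'n' => row 1
  'o' => row 0
  'b' => row 1
  'd' => row 2
Rows:
  Row 0: "ho"
  Row 1: "dnb"
  Row 2: "id"
First row length: 2

2


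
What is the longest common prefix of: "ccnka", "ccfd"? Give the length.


Words: ccnka, ccfd
  Position 0: all 'c' => match
  Position 1: all 'c' => match
  Position 2: ('n', 'f') => mismatch, stop
LCP = "cc" (length 2)

2


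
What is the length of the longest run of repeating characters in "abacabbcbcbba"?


Input: "abacabbcbcbba"
Scanning for longest run:
  Position 1 ('b'): new char, reset run to 1
  Position 2 ('a'): new char, reset run to 1
  Position 3 ('c'): new char, reset run to 1
  Position 4 ('a'): new char, reset run to 1
  Position 5 ('b'): new char, reset run to 1
  Position 6 ('b'): continues run of 'b', length=2
  Position 7 ('c'): new char, reset run to 1
  Position 8 ('b'): new char, reset run to 1
  Position 9 ('c'): new char, reset run to 1
  Position 10 ('b'): new char, reset run to 1
  Position 11 ('b'): continues run of 'b', length=2
  Position 12 ('a'): new char, reset run to 1
Longest run: 'b' with length 2

2


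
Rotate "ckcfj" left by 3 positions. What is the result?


Input: "ckcfj", rotate left by 3
First 3 characters: "ckc"
Remaining characters: "fj"
Concatenate remaining + first: "fj" + "ckc" = "fjckc"

fjckc


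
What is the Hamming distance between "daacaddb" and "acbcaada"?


Comparing "daacaddb" and "acbcaada" position by position:
  Position 0: 'd' vs 'a' => differ
  Position 1: 'a' vs 'c' => differ
  Position 2: 'a' vs 'b' => differ
  Position 3: 'c' vs 'c' => same
  Position 4: 'a' vs 'a' => same
  Position 5: 'd' vs 'a' => differ
  Position 6: 'd' vs 'd' => same
  Position 7: 'b' vs 'a' => differ
Total differences (Hamming distance): 5

5


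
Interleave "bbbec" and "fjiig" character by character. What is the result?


Interleaving "bbbec" and "fjiig":
  Position 0: 'b' from first, 'f' from second => "bf"
  Position 1: 'b' from first, 'j' from second => "bj"
  Position 2: 'b' from first, 'i' from second => "bi"
  Position 3: 'e' from first, 'i' from second => "ei"
  Position 4: 'c' from first, 'g' from second => "cg"
Result: bfbjbieicg

bfbjbieicg


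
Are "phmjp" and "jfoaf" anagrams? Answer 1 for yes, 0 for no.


Strings: "phmjp", "jfoaf"
Sorted first:  hjmpp
Sorted second: affjo
Differ at position 0: 'h' vs 'a' => not anagrams

0


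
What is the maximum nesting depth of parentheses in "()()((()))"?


Input: "()()((()))"
Tracking depth:
  Position 0 '(': depth becomes 1
  Position 1 ')': depth becomes 0
  Position 2 '(': depth becomes 1
  Position 3 ')': depth becomes 0
  Position 4 '(': depth becomes 1
  Position 5 '(': depth becomes 2
  Position 6 '(': depth becomes 3
  Position 7 ')': depth becomes 2
  Position 8 ')': depth becomes 1
  Position 9 ')': depth becomes 0
Maximum depth reached: 3

3


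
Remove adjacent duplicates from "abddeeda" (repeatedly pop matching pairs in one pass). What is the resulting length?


Input: abddeeda
Stack-based adjacent duplicate removal:
  Read 'a': push. Stack: a
  Read 'b': push. Stack: ab
  Read 'd': push. Stack: abd
  Read 'd': matches stack top 'd' => pop. Stack: ab
  Read 'e': push. Stack: abe
  Read 'e': matches stack top 'e' => pop. Stack: ab
  Read 'd': push. Stack: abd
  Read 'a': push. Stack: abda
Final stack: "abda" (length 4)

4


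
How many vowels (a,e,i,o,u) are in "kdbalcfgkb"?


Input: kdbalcfgkb
Checking each character:
  'k' at position 0: consonant
  'd' at position 1: consonant
  'b' at position 2: consonant
  'a' at position 3: vowel (running total: 1)
  'l' at position 4: consonant
  'c' at position 5: consonant
  'f' at position 6: consonant
  'g' at position 7: consonant
  'k' at position 8: consonant
  'b' at position 9: consonant
Total vowels: 1

1


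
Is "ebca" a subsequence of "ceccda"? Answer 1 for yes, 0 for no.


Check if "ebca" is a subsequence of "ceccda"
Greedy scan:
  Position 0 ('c'): no match needed
  Position 1 ('e'): matches sub[0] = 'e'
  Position 2 ('c'): no match needed
  Position 3 ('c'): no match needed
  Position 4 ('d'): no match needed
  Position 5 ('a'): no match needed
Only matched 1/4 characters => not a subsequence

0


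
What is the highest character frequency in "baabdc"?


Input: baabdc
Character counts:
  'a': 2
  'b': 2
  'c': 1
  'd': 1
Maximum frequency: 2

2


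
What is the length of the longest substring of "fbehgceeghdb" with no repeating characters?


Input: "fbehgceeghdb"
Sliding window (track last position of each char):
  Position 0 ('f'): window [0,0] length 1 -- new best
  Position 1 ('b'): window [0,1] length 2 -- new best
  Position 2 ('e'): window [0,2] length 3 -- new best
  Position 3 ('h'): window [0,3] length 4 -- new best
  Position 4 ('g'): window [0,4] length 5 -- new best
  Position 5 ('c'): window [0,5] length 6 -- new best
  Position 6 ('e'): repeat (last at 2), move window start to 3
  Position 6 ('e'): window [3,6] length 4
  Position 7 ('e'): repeat (last at 6), move window start to 7
  Position 7 ('e'): window [7,7] length 1
  Position 8 ('g'): window [7,8] length 2
  Position 9 ('h'): window [7,9] length 3
  Position 10 ('d'): window [7,10] length 4
  Position 11 ('b'): window [7,11] length 5
Longest substring with no repeats: "fbehgc" with length 6

6


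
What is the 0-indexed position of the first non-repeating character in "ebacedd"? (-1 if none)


Input: ebacedd
Character frequencies:
  'a': 1
  'b': 1
  'c': 1
  'd': 2
  'e': 2
Scanning left to right for freq == 1:
  Position 0 ('e'): freq=2, skip
  Position 1 ('b'): unique! => answer = 1

1


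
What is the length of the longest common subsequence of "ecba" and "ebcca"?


LCS of "ecba" and "ebcca"
DP table:
           e    b    c    c    a
      0    0    0    0    0    0
  e   0    1    1    1    1    1
  c   0    1    1    2    2    2
  b   0    1    2    2    2    2
  a   0    1    2    2    2    3
LCS length = dp[4][5] = 3

3


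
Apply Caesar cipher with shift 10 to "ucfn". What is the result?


Caesar cipher: shift "ucfn" by 10
  'u' (pos 20) + 10 = pos 4 = 'e'
  'c' (pos 2) + 10 = pos 12 = 'm'
  'f' (pos 5) + 10 = pos 15 = 'p'
  'n' (pos 13) + 10 = pos 23 = 'x'
Result: empx

empx


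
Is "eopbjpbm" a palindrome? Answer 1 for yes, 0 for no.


Input: eopbjpbm
Reversed: mbpjbpoe
  Compare pos 0 ('e') with pos 7 ('m'): MISMATCH
  Compare pos 1 ('o') with pos 6 ('b'): MISMATCH
  Compare pos 2 ('p') with pos 5 ('p'): match
  Compare pos 3 ('b') with pos 4 ('j'): MISMATCH
Result: not a palindrome

0


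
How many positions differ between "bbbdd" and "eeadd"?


Comparing "bbbdd" and "eeadd" position by position:
  Position 0: 'b' vs 'e' => DIFFER
  Position 1: 'b' vs 'e' => DIFFER
  Position 2: 'b' vs 'a' => DIFFER
  Position 3: 'd' vs 'd' => same
  Position 4: 'd' vs 'd' => same
Positions that differ: 3

3


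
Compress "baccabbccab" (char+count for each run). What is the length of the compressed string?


Input: baccabbccab
Runs:
  'b' x 1 => "b1"
  'a' x 1 => "a1"
  'c' x 2 => "c2"
  'a' x 1 => "a1"
  'b' x 2 => "b2"
  'c' x 2 => "c2"
  'a' x 1 => "a1"
  'b' x 1 => "b1"
Compressed: "b1a1c2a1b2c2a1b1"
Compressed length: 16

16


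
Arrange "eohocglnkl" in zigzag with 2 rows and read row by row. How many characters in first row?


Zigzag "eohocglnkl" into 2 rows:
Placing characters:
  'e' => row 0
  'o' => row 1
  'h' => row 0
  'o' => row 1
  'c' => row 0
  'g' => row 1
  'l' => row 0
  'n' => row 1
  'k' => row 0
  'l' => row 1
Rows:
  Row 0: "ehclk"
  Row 1: "oognl"
First row length: 5

5


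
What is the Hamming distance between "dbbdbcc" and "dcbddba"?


Comparing "dbbdbcc" and "dcbddba" position by position:
  Position 0: 'd' vs 'd' => same
  Position 1: 'b' vs 'c' => differ
  Position 2: 'b' vs 'b' => same
  Position 3: 'd' vs 'd' => same
  Position 4: 'b' vs 'd' => differ
  Position 5: 'c' vs 'b' => differ
  Position 6: 'c' vs 'a' => differ
Total differences (Hamming distance): 4

4


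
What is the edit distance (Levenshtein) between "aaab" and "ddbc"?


Computing edit distance: "aaab" -> "ddbc"
DP table:
           d    d    b    c
      0    1    2    3    4
  a   1    1    2    3    4
  a   2    2    2    3    4
  a   3    3    3    3    4
  b   4    4    4    3    4
Edit distance = dp[4][4] = 4

4


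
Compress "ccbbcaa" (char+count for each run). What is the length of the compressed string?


Input: ccbbcaa
Runs:
  'c' x 2 => "c2"
  'b' x 2 => "b2"
  'c' x 1 => "c1"
  'a' x 2 => "a2"
Compressed: "c2b2c1a2"
Compressed length: 8

8


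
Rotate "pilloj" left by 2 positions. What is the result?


Input: "pilloj", rotate left by 2
First 2 characters: "pi"
Remaining characters: "lloj"
Concatenate remaining + first: "lloj" + "pi" = "llojpi"

llojpi


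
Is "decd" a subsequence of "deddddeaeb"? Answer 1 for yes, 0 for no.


Check if "decd" is a subsequence of "deddddeaeb"
Greedy scan:
  Position 0 ('d'): matches sub[0] = 'd'
  Position 1 ('e'): matches sub[1] = 'e'
  Position 2 ('d'): no match needed
  Position 3 ('d'): no match needed
  Position 4 ('d'): no match needed
  Position 5 ('d'): no match needed
  Position 6 ('e'): no match needed
  Position 7 ('a'): no match needed
  Position 8 ('e'): no match needed
  Position 9 ('b'): no match needed
Only matched 2/4 characters => not a subsequence

0


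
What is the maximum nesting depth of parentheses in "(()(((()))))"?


Input: "(()(((()))))"
Tracking depth:
  Position 0 '(': depth becomes 1
  Position 1 '(': depth becomes 2
  Position 2 ')': depth becomes 1
  Position 3 '(': depth becomes 2
  Position 4 '(': depth becomes 3
  Position 5 '(': depth becomes 4
  Position 6 '(': depth becomes 5
  Position 7 ')': depth becomes 4
  Position 8 ')': depth becomes 3
  Position 9 ')': depth becomes 2
  Position 10 ')': depth becomes 1
  Position 11 ')': depth becomes 0
Maximum depth reached: 5

5


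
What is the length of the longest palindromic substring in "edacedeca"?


Input: "edacedeca"
Checking substrings for palindromes:
  [2:9] "acedeca" (len 7) => palindrome
  [3:8] "cedec" (len 5) => palindrome
  [4:7] "ede" (len 3) => palindrome
Longest palindromic substring: "acedeca" with length 7

7


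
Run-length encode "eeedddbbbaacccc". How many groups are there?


Input: eeedddbbbaacccc
Scanning for consecutive runs:
  Group 1: 'e' x 3 (positions 0-2)
  Group 2: 'd' x 3 (positions 3-5)
  Group 3: 'b' x 3 (positions 6-8)
  Group 4: 'a' x 2 (positions 9-10)
  Group 5: 'c' x 4 (positions 11-14)
Total groups: 5

5


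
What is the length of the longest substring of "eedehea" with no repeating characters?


Input: "eedehea"
Sliding window (track last position of each char):
  Position 0 ('e'): window [0,0] length 1 -- new best
  Position 1 ('e'): repeat (last at 0), move window start to 1
  Position 1 ('e'): window [1,1] length 1
  Position 2 ('d'): window [1,2] length 2 -- new best
  Position 3 ('e'): repeat (last at 1), move window start to 2
  Position 3 ('e'): window [2,3] length 2
  Position 4 ('h'): window [2,4] length 3 -- new best
  Position 5 ('e'): repeat (last at 3), move window start to 4
  Position 5 ('e'): window [4,5] length 2
  Position 6 ('a'): window [4,6] length 3
Longest substring with no repeats: "deh" with length 3

3


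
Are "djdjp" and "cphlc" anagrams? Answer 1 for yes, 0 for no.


Strings: "djdjp", "cphlc"
Sorted first:  ddjjp
Sorted second: cchlp
Differ at position 0: 'd' vs 'c' => not anagrams

0


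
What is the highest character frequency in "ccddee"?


Input: ccddee
Character counts:
  'c': 2
  'd': 2
  'e': 2
Maximum frequency: 2

2


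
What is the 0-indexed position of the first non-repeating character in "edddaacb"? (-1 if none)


Input: edddaacb
Character frequencies:
  'a': 2
  'b': 1
  'c': 1
  'd': 3
  'e': 1
Scanning left to right for freq == 1:
  Position 0 ('e'): unique! => answer = 0

0


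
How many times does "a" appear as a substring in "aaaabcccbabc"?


Searching for "a" in "aaaabcccbabc"
Scanning each position:
  Position 0: "a" => MATCH
  Position 1: "a" => MATCH
  Position 2: "a" => MATCH
  Position 3: "a" => MATCH
  Position 4: "b" => no
  Position 5: "c" => no
  Position 6: "c" => no
  Position 7: "c" => no
  Position 8: "b" => no
  Position 9: "a" => MATCH
  Position 10: "b" => no
  Position 11: "c" => no
Total occurrences: 5

5


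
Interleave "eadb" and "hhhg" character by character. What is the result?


Interleaving "eadb" and "hhhg":
  Position 0: 'e' from first, 'h' from second => "eh"
  Position 1: 'a' from first, 'h' from second => "ah"
  Position 2: 'd' from first, 'h' from second => "dh"
  Position 3: 'b' from first, 'g' from second => "bg"
Result: ehahdhbg

ehahdhbg


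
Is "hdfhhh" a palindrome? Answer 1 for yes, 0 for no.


Input: hdfhhh
Reversed: hhhfdh
  Compare pos 0 ('h') with pos 5 ('h'): match
  Compare pos 1 ('d') with pos 4 ('h'): MISMATCH
  Compare pos 2 ('f') with pos 3 ('h'): MISMATCH
Result: not a palindrome

0


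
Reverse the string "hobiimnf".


Input: hobiimnf
Reading characters right to left:
  Position 7: 'f'
  Position 6: 'n'
  Position 5: 'm'
  Position 4: 'i'
  Position 3: 'i'
  Position 2: 'b'
  Position 1: 'o'
  Position 0: 'h'
Reversed: fnmiiboh

fnmiiboh


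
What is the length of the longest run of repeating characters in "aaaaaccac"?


Input: "aaaaaccac"
Scanning for longest run:
  Position 1 ('a'): continues run of 'a', length=2
  Position 2 ('a'): continues run of 'a', length=3
  Position 3 ('a'): continues run of 'a', length=4
  Position 4 ('a'): continues run of 'a', length=5
  Position 5 ('c'): new char, reset run to 1
  Position 6 ('c'): continues run of 'c', length=2
  Position 7 ('a'): new char, reset run to 1
  Position 8 ('c'): new char, reset run to 1
Longest run: 'a' with length 5

5


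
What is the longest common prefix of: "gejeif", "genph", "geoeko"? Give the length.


Words: gejeif, genph, geoeko
  Position 0: all 'g' => match
  Position 1: all 'e' => match
  Position 2: ('j', 'n', 'o') => mismatch, stop
LCP = "ge" (length 2)

2


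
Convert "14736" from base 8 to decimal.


Input: "14736" in base 8
Positional expansion:
  Digit '1' (value 1) x 8^4 = 4096
  Digit '4' (value 4) x 8^3 = 2048
  Digit '7' (value 7) x 8^2 = 448
  Digit '3' (value 3) x 8^1 = 24
  Digit '6' (value 6) x 8^0 = 6
Sum = 6622

6622


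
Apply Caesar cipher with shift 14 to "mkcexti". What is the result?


Caesar cipher: shift "mkcexti" by 14
  'm' (pos 12) + 14 = pos 0 = 'a'
  'k' (pos 10) + 14 = pos 24 = 'y'
  'c' (pos 2) + 14 = pos 16 = 'q'
  'e' (pos 4) + 14 = pos 18 = 's'
  'x' (pos 23) + 14 = pos 11 = 'l'
  't' (pos 19) + 14 = pos 7 = 'h'
  'i' (pos 8) + 14 = pos 22 = 'w'
Result: ayqslhw

ayqslhw


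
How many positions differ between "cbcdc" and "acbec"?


Comparing "cbcdc" and "acbec" position by position:
  Position 0: 'c' vs 'a' => DIFFER
  Position 1: 'b' vs 'c' => DIFFER
  Position 2: 'c' vs 'b' => DIFFER
  Position 3: 'd' vs 'e' => DIFFER
  Position 4: 'c' vs 'c' => same
Positions that differ: 4

4


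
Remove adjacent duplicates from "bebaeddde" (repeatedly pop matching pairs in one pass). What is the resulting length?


Input: bebaeddde
Stack-based adjacent duplicate removal:
  Read 'b': push. Stack: b
  Read 'e': push. Stack: be
  Read 'b': push. Stack: beb
  Read 'a': push. Stack: beba
  Read 'e': push. Stack: bebae
  Read 'd': push. Stack: bebaed
  Read 'd': matches stack top 'd' => pop. Stack: bebae
  Read 'd': push. Stack: bebaed
  Read 'e': push. Stack: bebaede
Final stack: "bebaede" (length 7)

7


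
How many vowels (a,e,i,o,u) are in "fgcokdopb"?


Input: fgcokdopb
Checking each character:
  'f' at position 0: consonant
  'g' at position 1: consonant
  'c' at position 2: consonant
  'o' at position 3: vowel (running total: 1)
  'k' at position 4: consonant
  'd' at position 5: consonant
  'o' at position 6: vowel (running total: 2)
  'p' at position 7: consonant
  'b' at position 8: consonant
Total vowels: 2

2


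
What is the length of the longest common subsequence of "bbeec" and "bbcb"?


LCS of "bbeec" and "bbcb"
DP table:
           b    b    c    b
      0    0    0    0    0
  b   0    1    1    1    1
  b   0    1    2    2    2
  e   0    1    2    2    2
  e   0    1    2    2    2
  c   0    1    2    3    3
LCS length = dp[5][4] = 3

3


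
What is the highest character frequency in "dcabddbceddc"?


Input: dcabddbceddc
Character counts:
  'a': 1
  'b': 2
  'c': 3
  'd': 5
  'e': 1
Maximum frequency: 5

5


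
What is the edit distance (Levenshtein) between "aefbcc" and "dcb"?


Computing edit distance: "aefbcc" -> "dcb"
DP table:
           d    c    b
      0    1    2    3
  a   1    1    2    3
  e   2    2    2    3
  f   3    3    3    3
  b   4    4    4    3
  c   5    5    4    4
  c   6    6    5    5
Edit distance = dp[6][3] = 5

5


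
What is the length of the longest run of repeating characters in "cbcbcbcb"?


Input: "cbcbcbcb"
Scanning for longest run:
  Position 1 ('b'): new char, reset run to 1
  Position 2 ('c'): new char, reset run to 1
  Position 3 ('b'): new char, reset run to 1
  Position 4 ('c'): new char, reset run to 1
  Position 5 ('b'): new char, reset run to 1
  Position 6 ('c'): new char, reset run to 1
  Position 7 ('b'): new char, reset run to 1
Longest run: 'c' with length 1

1


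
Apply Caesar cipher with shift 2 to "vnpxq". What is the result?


Caesar cipher: shift "vnpxq" by 2
  'v' (pos 21) + 2 = pos 23 = 'x'
  'n' (pos 13) + 2 = pos 15 = 'p'
  'p' (pos 15) + 2 = pos 17 = 'r'
  'x' (pos 23) + 2 = pos 25 = 'z'
  'q' (pos 16) + 2 = pos 18 = 's'
Result: xprzs

xprzs


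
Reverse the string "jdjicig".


Input: jdjicig
Reading characters right to left:
  Position 6: 'g'
  Position 5: 'i'
  Position 4: 'c'
  Position 3: 'i'
  Position 2: 'j'
  Position 1: 'd'
  Position 0: 'j'
Reversed: gicijdj

gicijdj


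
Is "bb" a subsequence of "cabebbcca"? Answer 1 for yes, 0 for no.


Check if "bb" is a subsequence of "cabebbcca"
Greedy scan:
  Position 0 ('c'): no match needed
  Position 1 ('a'): no match needed
  Position 2 ('b'): matches sub[0] = 'b'
  Position 3 ('e'): no match needed
  Position 4 ('b'): matches sub[1] = 'b'
  Position 5 ('b'): no match needed
  Position 6 ('c'): no match needed
  Position 7 ('c'): no match needed
  Position 8 ('a'): no match needed
All 2 characters matched => is a subsequence

1


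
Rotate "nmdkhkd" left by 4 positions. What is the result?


Input: "nmdkhkd", rotate left by 4
First 4 characters: "nmdk"
Remaining characters: "hkd"
Concatenate remaining + first: "hkd" + "nmdk" = "hkdnmdk"

hkdnmdk


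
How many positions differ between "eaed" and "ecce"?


Comparing "eaed" and "ecce" position by position:
  Position 0: 'e' vs 'e' => same
  Position 1: 'a' vs 'c' => DIFFER
  Position 2: 'e' vs 'c' => DIFFER
  Position 3: 'd' vs 'e' => DIFFER
Positions that differ: 3

3


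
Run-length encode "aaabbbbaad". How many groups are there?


Input: aaabbbbaad
Scanning for consecutive runs:
  Group 1: 'a' x 3 (positions 0-2)
  Group 2: 'b' x 4 (positions 3-6)
  Group 3: 'a' x 2 (positions 7-8)
  Group 4: 'd' x 1 (positions 9-9)
Total groups: 4

4


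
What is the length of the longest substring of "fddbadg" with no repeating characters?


Input: "fddbadg"
Sliding window (track last position of each char):
  Position 0 ('f'): window [0,0] length 1 -- new best
  Position 1 ('d'): window [0,1] length 2 -- new best
  Position 2 ('d'): repeat (last at 1), move window start to 2
  Position 2 ('d'): window [2,2] length 1
  Position 3 ('b'): window [2,3] length 2
  Position 4 ('a'): window [2,4] length 3 -- new best
  Position 5 ('d'): repeat (last at 2), move window start to 3
  Position 5 ('d'): window [3,5] length 3
  Position 6 ('g'): window [3,6] length 4 -- new best
Longest substring with no repeats: "badg" with length 4

4


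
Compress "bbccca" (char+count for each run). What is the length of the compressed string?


Input: bbccca
Runs:
  'b' x 2 => "b2"
  'c' x 3 => "c3"
  'a' x 1 => "a1"
Compressed: "b2c3a1"
Compressed length: 6

6


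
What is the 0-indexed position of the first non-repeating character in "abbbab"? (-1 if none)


Input: abbbab
Character frequencies:
  'a': 2
  'b': 4
Scanning left to right for freq == 1:
  Position 0 ('a'): freq=2, skip
  Position 1 ('b'): freq=4, skip
  Position 2 ('b'): freq=4, skip
  Position 3 ('b'): freq=4, skip
  Position 4 ('a'): freq=2, skip
  Position 5 ('b'): freq=4, skip
  No unique character found => answer = -1

-1


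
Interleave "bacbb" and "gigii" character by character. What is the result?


Interleaving "bacbb" and "gigii":
  Position 0: 'b' from first, 'g' from second => "bg"
  Position 1: 'a' from first, 'i' from second => "ai"
  Position 2: 'c' from first, 'g' from second => "cg"
  Position 3: 'b' from first, 'i' from second => "bi"
  Position 4: 'b' from first, 'i' from second => "bi"
Result: bgaicgbibi

bgaicgbibi


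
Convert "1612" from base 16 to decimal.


Input: "1612" in base 16
Positional expansion:
  Digit '1' (value 1) x 16^3 = 4096
  Digit '6' (value 6) x 16^2 = 1536
  Digit '1' (value 1) x 16^1 = 16
  Digit '2' (value 2) x 16^0 = 2
Sum = 5650

5650


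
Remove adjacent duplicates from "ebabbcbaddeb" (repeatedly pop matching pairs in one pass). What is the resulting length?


Input: ebabbcbaddeb
Stack-based adjacent duplicate removal:
  Read 'e': push. Stack: e
  Read 'b': push. Stack: eb
  Read 'a': push. Stack: eba
  Read 'b': push. Stack: ebab
  Read 'b': matches stack top 'b' => pop. Stack: eba
  Read 'c': push. Stack: ebac
  Read 'b': push. Stack: ebacb
  Read 'a': push. Stack: ebacba
  Read 'd': push. Stack: ebacbad
  Read 'd': matches stack top 'd' => pop. Stack: ebacba
  Read 'e': push. Stack: ebacbae
  Read 'b': push. Stack: ebacbaeb
Final stack: "ebacbaeb" (length 8)

8


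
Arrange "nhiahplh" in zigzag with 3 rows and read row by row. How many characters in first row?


Zigzag "nhiahplh" into 3 rows:
Placing characters:
  'n' => row 0
  'h' => row 1
  'i' => row 2
  'a' => row 1
  'h' => row 0
  'p' => row 1
  'l' => row 2
  'h' => row 1
Rows:
  Row 0: "nh"
  Row 1: "haph"
  Row 2: "il"
First row length: 2

2


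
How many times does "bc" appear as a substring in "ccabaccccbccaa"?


Searching for "bc" in "ccabaccccbccaa"
Scanning each position:
  Position 0: "cc" => no
  Position 1: "ca" => no
  Position 2: "ab" => no
  Position 3: "ba" => no
  Position 4: "ac" => no
  Position 5: "cc" => no
  Position 6: "cc" => no
  Position 7: "cc" => no
  Position 8: "cb" => no
  Position 9: "bc" => MATCH
  Position 10: "cc" => no
  Position 11: "ca" => no
  Position 12: "aa" => no
Total occurrences: 1

1


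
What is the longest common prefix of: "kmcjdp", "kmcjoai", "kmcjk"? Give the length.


Words: kmcjdp, kmcjoai, kmcjk
  Position 0: all 'k' => match
  Position 1: all 'm' => match
  Position 2: all 'c' => match
  Position 3: all 'j' => match
  Position 4: ('d', 'o', 'k') => mismatch, stop
LCP = "kmcj" (length 4)

4


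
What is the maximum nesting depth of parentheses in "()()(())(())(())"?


Input: "()()(())(())(())"
Tracking depth:
  Position 0 '(': depth becomes 1
  Position 1 ')': depth becomes 0
  Position 2 '(': depth becomes 1
  Position 3 ')': depth becomes 0
  Position 4 '(': depth becomes 1
  Position 5 '(': depth becomes 2
  Position 6 ')': depth becomes 1
  Position 7 ')': depth becomes 0
  Position 8 '(': depth becomes 1
  Position 9 '(': depth becomes 2
  Position 10 ')': depth becomes 1
  Position 11 ')': depth becomes 0
  Position 12 '(': depth becomes 1
  Position 13 '(': depth becomes 2
  Position 14 ')': depth becomes 1
  Position 15 ')': depth becomes 0
Maximum depth reached: 2

2


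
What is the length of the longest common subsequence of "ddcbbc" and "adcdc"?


LCS of "ddcbbc" and "adcdc"
DP table:
           a    d    c    d    c
      0    0    0    0    0    0
  d   0    0    1    1    1    1
  d   0    0    1    1    2    2
  c   0    0    1    2    2    3
  b   0    0    1    2    2    3
  b   0    0    1    2    2    3
  c   0    0    1    2    2    3
LCS length = dp[6][5] = 3

3


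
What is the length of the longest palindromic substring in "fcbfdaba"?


Input: "fcbfdaba"
Checking substrings for palindromes:
  [5:8] "aba" (len 3) => palindrome
Longest palindromic substring: "aba" with length 3

3


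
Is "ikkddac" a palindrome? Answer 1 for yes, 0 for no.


Input: ikkddac
Reversed: caddkki
  Compare pos 0 ('i') with pos 6 ('c'): MISMATCH
  Compare pos 1 ('k') with pos 5 ('a'): MISMATCH
  Compare pos 2 ('k') with pos 4 ('d'): MISMATCH
Result: not a palindrome

0


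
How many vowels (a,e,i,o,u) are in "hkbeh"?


Input: hkbeh
Checking each character:
  'h' at position 0: consonant
  'k' at position 1: consonant
  'b' at position 2: consonant
  'e' at position 3: vowel (running total: 1)
  'h' at position 4: consonant
Total vowels: 1

1


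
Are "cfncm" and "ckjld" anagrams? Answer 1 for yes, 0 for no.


Strings: "cfncm", "ckjld"
Sorted first:  ccfmn
Sorted second: cdjkl
Differ at position 1: 'c' vs 'd' => not anagrams

0


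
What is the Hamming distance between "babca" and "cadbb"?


Comparing "babca" and "cadbb" position by position:
  Position 0: 'b' vs 'c' => differ
  Position 1: 'a' vs 'a' => same
  Position 2: 'b' vs 'd' => differ
  Position 3: 'c' vs 'b' => differ
  Position 4: 'a' vs 'b' => differ
Total differences (Hamming distance): 4

4


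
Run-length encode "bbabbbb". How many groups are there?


Input: bbabbbb
Scanning for consecutive runs:
  Group 1: 'b' x 2 (positions 0-1)
  Group 2: 'a' x 1 (positions 2-2)
  Group 3: 'b' x 4 (positions 3-6)
Total groups: 3

3


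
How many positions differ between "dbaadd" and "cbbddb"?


Comparing "dbaadd" and "cbbddb" position by position:
  Position 0: 'd' vs 'c' => DIFFER
  Position 1: 'b' vs 'b' => same
  Position 2: 'a' vs 'b' => DIFFER
  Position 3: 'a' vs 'd' => DIFFER
  Position 4: 'd' vs 'd' => same
  Position 5: 'd' vs 'b' => DIFFER
Positions that differ: 4

4


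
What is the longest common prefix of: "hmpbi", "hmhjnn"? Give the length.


Words: hmpbi, hmhjnn
  Position 0: all 'h' => match
  Position 1: all 'm' => match
  Position 2: ('p', 'h') => mismatch, stop
LCP = "hm" (length 2)

2


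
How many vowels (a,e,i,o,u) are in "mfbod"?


Input: mfbod
Checking each character:
  'm' at position 0: consonant
  'f' at position 1: consonant
  'b' at position 2: consonant
  'o' at position 3: vowel (running total: 1)
  'd' at position 4: consonant
Total vowels: 1

1


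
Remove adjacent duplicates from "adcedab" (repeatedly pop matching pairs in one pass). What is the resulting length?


Input: adcedab
Stack-based adjacent duplicate removal:
  Read 'a': push. Stack: a
  Read 'd': push. Stack: ad
  Read 'c': push. Stack: adc
  Read 'e': push. Stack: adce
  Read 'd': push. Stack: adced
  Read 'a': push. Stack: adceda
  Read 'b': push. Stack: adcedab
Final stack: "adcedab" (length 7)

7


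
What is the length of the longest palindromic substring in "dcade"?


Input: "dcade"
Checking substrings for palindromes:
  No multi-char palindromic substrings found
Longest palindromic substring: "d" with length 1

1


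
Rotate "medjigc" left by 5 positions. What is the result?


Input: "medjigc", rotate left by 5
First 5 characters: "medji"
Remaining characters: "gc"
Concatenate remaining + first: "gc" + "medji" = "gcmedji"

gcmedji


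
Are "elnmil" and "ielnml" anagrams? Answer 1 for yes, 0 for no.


Strings: "elnmil", "ielnml"
Sorted first:  eillmn
Sorted second: eillmn
Sorted forms match => anagrams

1


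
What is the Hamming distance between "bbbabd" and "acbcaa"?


Comparing "bbbabd" and "acbcaa" position by position:
  Position 0: 'b' vs 'a' => differ
  Position 1: 'b' vs 'c' => differ
  Position 2: 'b' vs 'b' => same
  Position 3: 'a' vs 'c' => differ
  Position 4: 'b' vs 'a' => differ
  Position 5: 'd' vs 'a' => differ
Total differences (Hamming distance): 5

5


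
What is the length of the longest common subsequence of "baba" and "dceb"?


LCS of "baba" and "dceb"
DP table:
           d    c    e    b
      0    0    0    0    0
  b   0    0    0    0    1
  a   0    0    0    0    1
  b   0    0    0    0    1
  a   0    0    0    0    1
LCS length = dp[4][4] = 1

1


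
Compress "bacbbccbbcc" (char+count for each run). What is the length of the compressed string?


Input: bacbbccbbcc
Runs:
  'b' x 1 => "b1"
  'a' x 1 => "a1"
  'c' x 1 => "c1"
  'b' x 2 => "b2"
  'c' x 2 => "c2"
  'b' x 2 => "b2"
  'c' x 2 => "c2"
Compressed: "b1a1c1b2c2b2c2"
Compressed length: 14

14


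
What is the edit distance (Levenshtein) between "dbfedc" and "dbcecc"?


Computing edit distance: "dbfedc" -> "dbcecc"
DP table:
           d    b    c    e    c    c
      0    1    2    3    4    5    6
  d   1    0    1    2    3    4    5
  b   2    1    0    1    2    3    4
  f   3    2    1    1    2    3    4
  e   4    3    2    2    1    2    3
  d   5    4    3    3    2    2    3
  c   6    5    4    3    3    2    2
Edit distance = dp[6][6] = 2

2


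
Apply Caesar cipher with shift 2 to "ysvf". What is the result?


Caesar cipher: shift "ysvf" by 2
  'y' (pos 24) + 2 = pos 0 = 'a'
  's' (pos 18) + 2 = pos 20 = 'u'
  'v' (pos 21) + 2 = pos 23 = 'x'
  'f' (pos 5) + 2 = pos 7 = 'h'
Result: auxh

auxh


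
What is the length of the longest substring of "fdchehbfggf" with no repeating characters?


Input: "fdchehbfggf"
Sliding window (track last position of each char):
  Position 0 ('f'): window [0,0] length 1 -- new best
  Position 1 ('d'): window [0,1] length 2 -- new best
  Position 2 ('c'): window [0,2] length 3 -- new best
  Position 3 ('h'): window [0,3] length 4 -- new best
  Position 4 ('e'): window [0,4] length 5 -- new best
  Position 5 ('h'): repeat (last at 3), move window start to 4
  Position 5 ('h'): window [4,5] length 2
  Position 6 ('b'): window [4,6] length 3
  Position 7 ('f'): window [4,7] length 4
  Position 8 ('g'): window [4,8] length 5
  Position 9 ('g'): repeat (last at 8), move window start to 9
  Position 9 ('g'): window [9,9] length 1
  Position 10 ('f'): window [9,10] length 2
Longest substring with no repeats: "fdche" with length 5

5


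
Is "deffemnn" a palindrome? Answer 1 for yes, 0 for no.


Input: deffemnn
Reversed: nnmeffed
  Compare pos 0 ('d') with pos 7 ('n'): MISMATCH
  Compare pos 1 ('e') with pos 6 ('n'): MISMATCH
  Compare pos 2 ('f') with pos 5 ('m'): MISMATCH
  Compare pos 3 ('f') with pos 4 ('e'): MISMATCH
Result: not a palindrome

0


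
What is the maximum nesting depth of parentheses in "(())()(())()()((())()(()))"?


Input: "(())()(())()()((())()(()))"
Tracking depth:
  Position 0 '(': depth becomes 1
  Position 1 '(': depth becomes 2
  Position 2 ')': depth becomes 1
  Position 3 ')': depth becomes 0
  Position 4 '(': depth becomes 1
  Position 5 ')': depth becomes 0
  Position 6 '(': depth becomes 1
  Position 7 '(': depth becomes 2
  Position 8 ')': depth becomes 1
  Position 9 ')': depth becomes 0
  Position 10 '(': depth becomes 1
  Position 11 ')': depth becomes 0
  Position 12 '(': depth becomes 1
  Position 13 ')': depth becomes 0
  Position 14 '(': depth becomes 1
  Position 15 '(': depth becomes 2
  Position 16 '(': depth becomes 3
  Position 17 ')': depth becomes 2
  Position 18 ')': depth becomes 1
  Position 19 '(': depth becomes 2
  Position 20 ')': depth becomes 1
  Position 21 '(': depth becomes 2
  Position 22 '(': depth becomes 3
  Position 23 ')': depth becomes 2
  Position 24 ')': depth becomes 1
  Position 25 ')': depth becomes 0
Maximum depth reached: 3

3


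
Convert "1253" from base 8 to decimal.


Input: "1253" in base 8
Positional expansion:
  Digit '1' (value 1) x 8^3 = 512
  Digit '2' (value 2) x 8^2 = 128
  Digit '5' (value 5) x 8^1 = 40
  Digit '3' (value 3) x 8^0 = 3
Sum = 683

683


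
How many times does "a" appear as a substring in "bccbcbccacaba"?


Searching for "a" in "bccbcbccacaba"
Scanning each position:
  Position 0: "b" => no
  Position 1: "c" => no
  Position 2: "c" => no
  Position 3: "b" => no
  Position 4: "c" => no
  Position 5: "b" => no
  Position 6: "c" => no
  Position 7: "c" => no
  Position 8: "a" => MATCH
  Position 9: "c" => no
  Position 10: "a" => MATCH
  Position 11: "b" => no
  Position 12: "a" => MATCH
Total occurrences: 3

3


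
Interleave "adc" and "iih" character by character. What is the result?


Interleaving "adc" and "iih":
  Position 0: 'a' from first, 'i' from second => "ai"
  Position 1: 'd' from first, 'i' from second => "di"
  Position 2: 'c' from first, 'h' from second => "ch"
Result: aidich

aidich


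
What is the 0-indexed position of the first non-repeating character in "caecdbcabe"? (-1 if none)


Input: caecdbcabe
Character frequencies:
  'a': 2
  'b': 2
  'c': 3
  'd': 1
  'e': 2
Scanning left to right for freq == 1:
  Position 0 ('c'): freq=3, skip
  Position 1 ('a'): freq=2, skip
  Position 2 ('e'): freq=2, skip
  Position 3 ('c'): freq=3, skip
  Position 4 ('d'): unique! => answer = 4

4


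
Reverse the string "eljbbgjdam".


Input: eljbbgjdam
Reading characters right to left:
  Position 9: 'm'
  Position 8: 'a'
  Position 7: 'd'
  Position 6: 'j'
  Position 5: 'g'
  Position 4: 'b'
  Position 3: 'b'
  Position 2: 'j'
  Position 1: 'l'
  Position 0: 'e'
Reversed: madjgbbjle

madjgbbjle


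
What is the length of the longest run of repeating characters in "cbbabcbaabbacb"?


Input: "cbbabcbaabbacb"
Scanning for longest run:
  Position 1 ('b'): new char, reset run to 1
  Position 2 ('b'): continues run of 'b', length=2
  Position 3 ('a'): new char, reset run to 1
  Position 4 ('b'): new char, reset run to 1
  Position 5 ('c'): new char, reset run to 1
  Position 6 ('b'): new char, reset run to 1
  Position 7 ('a'): new char, reset run to 1
  Position 8 ('a'): continues run of 'a', length=2
  Position 9 ('b'): new char, reset run to 1
  Position 10 ('b'): continues run of 'b', length=2
  Position 11 ('a'): new char, reset run to 1
  Position 12 ('c'): new char, reset run to 1
  Position 13 ('b'): new char, reset run to 1
Longest run: 'b' with length 2

2


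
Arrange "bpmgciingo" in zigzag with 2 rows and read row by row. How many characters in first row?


Zigzag "bpmgciingo" into 2 rows:
Placing characters:
  'b' => row 0
  'p' => row 1
  'm' => row 0
  'g' => row 1
  'c' => row 0
  'i' => row 1
  'i' => row 0
  'n' => row 1
  'g' => row 0
  'o' => row 1
Rows:
  Row 0: "bmcig"
  Row 1: "pgino"
First row length: 5

5


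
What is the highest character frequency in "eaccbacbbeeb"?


Input: eaccbacbbeeb
Character counts:
  'a': 2
  'b': 4
  'c': 3
  'e': 3
Maximum frequency: 4

4


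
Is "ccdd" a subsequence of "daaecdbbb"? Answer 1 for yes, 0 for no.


Check if "ccdd" is a subsequence of "daaecdbbb"
Greedy scan:
  Position 0 ('d'): no match needed
  Position 1 ('a'): no match needed
  Position 2 ('a'): no match needed
  Position 3 ('e'): no match needed
  Position 4 ('c'): matches sub[0] = 'c'
  Position 5 ('d'): no match needed
  Position 6 ('b'): no match needed
  Position 7 ('b'): no match needed
  Position 8 ('b'): no match needed
Only matched 1/4 characters => not a subsequence

0


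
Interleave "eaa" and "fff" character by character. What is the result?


Interleaving "eaa" and "fff":
  Position 0: 'e' from first, 'f' from second => "ef"
  Position 1: 'a' from first, 'f' from second => "af"
  Position 2: 'a' from first, 'f' from second => "af"
Result: efafaf

efafaf


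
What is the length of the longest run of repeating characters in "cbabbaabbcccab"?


Input: "cbabbaabbcccab"
Scanning for longest run:
  Position 1 ('b'): new char, reset run to 1
  Position 2 ('a'): new char, reset run to 1
  Position 3 ('b'): new char, reset run to 1
  Position 4 ('b'): continues run of 'b', length=2
  Position 5 ('a'): new char, reset run to 1
  Position 6 ('a'): continues run of 'a', length=2
  Position 7 ('b'): new char, reset run to 1
  Position 8 ('b'): continues run of 'b', length=2
  Position 9 ('c'): new char, reset run to 1
  Position 10 ('c'): continues run of 'c', length=2
  Position 11 ('c'): continues run of 'c', length=3
  Position 12 ('a'): new char, reset run to 1
  Position 13 ('b'): new char, reset run to 1
Longest run: 'c' with length 3

3


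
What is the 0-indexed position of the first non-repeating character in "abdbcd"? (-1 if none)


Input: abdbcd
Character frequencies:
  'a': 1
  'b': 2
  'c': 1
  'd': 2
Scanning left to right for freq == 1:
  Position 0 ('a'): unique! => answer = 0

0


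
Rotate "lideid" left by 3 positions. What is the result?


Input: "lideid", rotate left by 3
First 3 characters: "lid"
Remaining characters: "eid"
Concatenate remaining + first: "eid" + "lid" = "eidlid"

eidlid


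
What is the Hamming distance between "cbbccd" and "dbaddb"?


Comparing "cbbccd" and "dbaddb" position by position:
  Position 0: 'c' vs 'd' => differ
  Position 1: 'b' vs 'b' => same
  Position 2: 'b' vs 'a' => differ
  Position 3: 'c' vs 'd' => differ
  Position 4: 'c' vs 'd' => differ
  Position 5: 'd' vs 'b' => differ
Total differences (Hamming distance): 5

5


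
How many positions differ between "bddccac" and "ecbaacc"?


Comparing "bddccac" and "ecbaacc" position by position:
  Position 0: 'b' vs 'e' => DIFFER
  Position 1: 'd' vs 'c' => DIFFER
  Position 2: 'd' vs 'b' => DIFFER
  Position 3: 'c' vs 'a' => DIFFER
  Position 4: 'c' vs 'a' => DIFFER
  Position 5: 'a' vs 'c' => DIFFER
  Position 6: 'c' vs 'c' => same
Positions that differ: 6

6


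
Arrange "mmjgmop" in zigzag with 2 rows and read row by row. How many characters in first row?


Zigzag "mmjgmop" into 2 rows:
Placing characters:
  'm' => row 0
  'm' => row 1
  'j' => row 0
  'g' => row 1
  'm' => row 0
  'o' => row 1
  'p' => row 0
Rows:
  Row 0: "mjmp"
  Row 1: "mgo"
First row length: 4

4


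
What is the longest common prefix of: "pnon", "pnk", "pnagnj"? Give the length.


Words: pnon, pnk, pnagnj
  Position 0: all 'p' => match
  Position 1: all 'n' => match
  Position 2: ('o', 'k', 'a') => mismatch, stop
LCP = "pn" (length 2)

2


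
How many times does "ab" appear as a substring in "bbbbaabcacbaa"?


Searching for "ab" in "bbbbaabcacbaa"
Scanning each position:
  Position 0: "bb" => no
  Position 1: "bb" => no
  Position 2: "bb" => no
  Position 3: "ba" => no
  Position 4: "aa" => no
  Position 5: "ab" => MATCH
  Position 6: "bc" => no
  Position 7: "ca" => no
  Position 8: "ac" => no
  Position 9: "cb" => no
  Position 10: "ba" => no
  Position 11: "aa" => no
Total occurrences: 1

1


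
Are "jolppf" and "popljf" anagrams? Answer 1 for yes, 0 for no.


Strings: "jolppf", "popljf"
Sorted first:  fjlopp
Sorted second: fjlopp
Sorted forms match => anagrams

1


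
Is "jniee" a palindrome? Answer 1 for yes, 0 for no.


Input: jniee
Reversed: eeinj
  Compare pos 0 ('j') with pos 4 ('e'): MISMATCH
  Compare pos 1 ('n') with pos 3 ('e'): MISMATCH
Result: not a palindrome

0
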